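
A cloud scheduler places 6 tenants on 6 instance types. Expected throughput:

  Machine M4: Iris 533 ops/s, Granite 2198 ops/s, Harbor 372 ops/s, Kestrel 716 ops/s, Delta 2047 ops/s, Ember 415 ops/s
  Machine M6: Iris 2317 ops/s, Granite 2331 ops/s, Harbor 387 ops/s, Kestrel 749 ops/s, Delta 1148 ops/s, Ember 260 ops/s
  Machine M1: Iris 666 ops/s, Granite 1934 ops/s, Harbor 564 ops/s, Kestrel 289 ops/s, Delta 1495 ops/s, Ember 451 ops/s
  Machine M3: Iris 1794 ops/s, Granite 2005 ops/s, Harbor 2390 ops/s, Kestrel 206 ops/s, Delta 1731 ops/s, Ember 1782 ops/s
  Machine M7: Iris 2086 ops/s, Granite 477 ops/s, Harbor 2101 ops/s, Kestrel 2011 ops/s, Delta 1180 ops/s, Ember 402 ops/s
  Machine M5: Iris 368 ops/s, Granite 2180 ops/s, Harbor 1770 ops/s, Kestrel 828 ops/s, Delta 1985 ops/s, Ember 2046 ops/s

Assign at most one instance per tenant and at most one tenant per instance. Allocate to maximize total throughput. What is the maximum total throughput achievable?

Optimal: Iris→Machine M6 (2317 ops/s), Granite→Machine M1 (1934 ops/s), Harbor→Machine M3 (2390 ops/s), Kestrel→Machine M7 (2011 ops/s), Delta→Machine M4 (2047 ops/s), Ember→Machine M5 (2046 ops/s) — total 2317+1934+2390+2011+2047+2046 = 12745 ops/s.
Column-greedy (each instance in turn goes to its best remaining tenant) gives 12457 ops/s, worse by 288.
Swapping Harbor↔Granite (Harbor→Machine M1 564 ops/s, Granite→Machine M3 2005 ops/s) loses 1755.

Max total: 12745 ops/s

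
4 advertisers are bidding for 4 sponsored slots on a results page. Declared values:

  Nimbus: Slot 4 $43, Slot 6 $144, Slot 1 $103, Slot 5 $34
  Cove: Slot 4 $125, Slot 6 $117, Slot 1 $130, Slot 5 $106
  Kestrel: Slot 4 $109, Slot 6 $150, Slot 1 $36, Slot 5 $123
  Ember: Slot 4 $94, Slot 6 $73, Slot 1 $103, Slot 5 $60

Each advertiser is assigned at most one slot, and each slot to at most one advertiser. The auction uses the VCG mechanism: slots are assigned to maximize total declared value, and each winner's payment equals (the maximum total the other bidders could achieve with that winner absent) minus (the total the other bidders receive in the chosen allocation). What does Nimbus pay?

Efficient allocation: Nimbus→Slot 6 ($144), Cove→Slot 4 ($125), Kestrel→Slot 5 ($123), Ember→Slot 1 ($103); total welfare W = $495.
Nimbus receives Slot 6 at value $144, so the others get W − 144 = $351.
Without Nimbus: best allocation of the remaining 3 bidders over all 4 slots is Cove→Slot 4 ($125), Kestrel→Slot 6 ($150), Ember→Slot 1 ($103), total $378.
VCG payment = (others' best without Nimbus) − (others' welfare with Nimbus) = 378 − 351 = $27.

Nimbus pays $27.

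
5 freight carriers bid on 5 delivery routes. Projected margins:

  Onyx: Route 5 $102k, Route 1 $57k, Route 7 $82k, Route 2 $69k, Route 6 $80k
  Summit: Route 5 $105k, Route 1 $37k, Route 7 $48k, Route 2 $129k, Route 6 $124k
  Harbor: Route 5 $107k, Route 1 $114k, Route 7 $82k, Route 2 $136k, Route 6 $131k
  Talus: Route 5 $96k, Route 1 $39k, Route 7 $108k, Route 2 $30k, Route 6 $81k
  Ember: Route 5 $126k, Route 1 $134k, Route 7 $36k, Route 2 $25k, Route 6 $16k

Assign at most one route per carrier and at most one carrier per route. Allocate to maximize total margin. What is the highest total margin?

Maximum total: $604k

Treat this as an assignment problem: match each carrier to one route.
Optimal: Onyx→Route 5 ($102k), Summit→Route 2 ($129k), Harbor→Route 6 ($131k), Talus→Route 7 ($108k), Ember→Route 1 ($134k) — total 102+129+131+108+134 = $604k.
Column-greedy (each route in turn goes to its best remaining carrier) gives $557k, worse by 47.
Checked against all permutations: $604k is optimal.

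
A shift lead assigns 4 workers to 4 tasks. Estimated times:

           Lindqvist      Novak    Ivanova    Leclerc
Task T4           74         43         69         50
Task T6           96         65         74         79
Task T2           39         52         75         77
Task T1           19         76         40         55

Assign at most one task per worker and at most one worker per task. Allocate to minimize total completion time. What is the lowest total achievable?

Min total: 194 min

Optimal: Lindqvist→Task T2 (39 min), Novak→Task T6 (65 min), Ivanova→Task T1 (40 min), Leclerc→Task T4 (50 min) — total 39+65+40+50 = 194 min.
Min-entry greedy (repeatedly take the single cheapest remaining cell) gives 213 min, worse by 19.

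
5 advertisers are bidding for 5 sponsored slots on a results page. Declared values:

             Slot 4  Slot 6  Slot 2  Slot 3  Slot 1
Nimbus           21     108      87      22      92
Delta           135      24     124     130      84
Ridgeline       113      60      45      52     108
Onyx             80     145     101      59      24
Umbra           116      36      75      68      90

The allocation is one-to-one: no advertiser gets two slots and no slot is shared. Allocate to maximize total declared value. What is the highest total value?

Max total: $586

This is a one-to-one assignment (maximum-weight bipartite matching).
Optimal: Nimbus→Slot 2 ($87), Delta→Slot 3 ($130), Ridgeline→Slot 1 ($108), Onyx→Slot 6 ($145), Umbra→Slot 4 ($116) — total 87+130+108+145+116 = $586.
Column-greedy (each slot in turn goes to its best remaining advertiser) gives $543, worse by 43.
Next-best assignment: Nimbus→Slot 2, Delta→Slot 3, Ridgeline→Slot 4, Onyx→Slot 6, Umbra→Slot 1 = $565.
Swapping Delta↔Nimbus (Delta→Slot 2 $124, Nimbus→Slot 3 $22) loses 71.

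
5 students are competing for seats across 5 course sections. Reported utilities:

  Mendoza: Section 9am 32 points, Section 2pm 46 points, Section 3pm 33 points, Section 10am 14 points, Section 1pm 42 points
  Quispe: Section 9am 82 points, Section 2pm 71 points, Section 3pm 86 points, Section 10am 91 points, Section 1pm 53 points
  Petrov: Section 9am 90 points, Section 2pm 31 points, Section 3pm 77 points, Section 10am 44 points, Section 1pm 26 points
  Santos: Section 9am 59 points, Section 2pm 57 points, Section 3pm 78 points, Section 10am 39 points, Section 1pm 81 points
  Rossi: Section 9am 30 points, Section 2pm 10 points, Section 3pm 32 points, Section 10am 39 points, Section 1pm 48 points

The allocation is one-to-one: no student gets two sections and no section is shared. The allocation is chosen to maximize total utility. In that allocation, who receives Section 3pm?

Optimal: Mendoza→Section 2pm (46 points), Quispe→Section 10am (91 points), Petrov→Section 9am (90 points), Santos→Section 3pm (78 points), Rossi→Section 1pm (48 points) — total 46+91+90+78+48 = 353 points.
Column-greedy (each section in turn goes to its best remaining student) gives 320 points, worse by 33.
Santos's own top section is Section 1pm (81 points), but forcing Santos→Section 1pm and reassigning the rest optimally gives only 342 points — worse by 11.

Santos receives Section 3pm.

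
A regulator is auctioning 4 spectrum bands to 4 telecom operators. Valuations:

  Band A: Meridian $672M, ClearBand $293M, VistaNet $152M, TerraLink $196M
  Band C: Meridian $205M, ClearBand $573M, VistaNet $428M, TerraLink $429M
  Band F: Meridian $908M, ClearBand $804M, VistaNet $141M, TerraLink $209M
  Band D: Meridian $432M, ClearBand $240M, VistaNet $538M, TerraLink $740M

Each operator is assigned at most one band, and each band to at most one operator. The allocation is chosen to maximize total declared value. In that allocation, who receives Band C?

Optimal: Meridian→Band A ($672M), ClearBand→Band F ($804M), VistaNet→Band C ($428M), TerraLink→Band D ($740M) — total 672+804+428+740 = $2644M.
Max-entry greedy (repeatedly take the single best remaining cell) gives $2373M, worse by 271.
Next-best assignment: Meridian→Band A, ClearBand→Band F, VistaNet→Band D, TerraLink→Band C = $2443M.
Swapping VistaNet↔Meridian (VistaNet→Band A $152M, Meridian→Band C $205M) loses 743.
Checked against all permutations: $2644M is optimal.
VistaNet's own top band is Band D ($538M), but forcing VistaNet→Band D and reassigning the rest optimally gives only $2443M — worse by 201.

VistaNet receives Band C.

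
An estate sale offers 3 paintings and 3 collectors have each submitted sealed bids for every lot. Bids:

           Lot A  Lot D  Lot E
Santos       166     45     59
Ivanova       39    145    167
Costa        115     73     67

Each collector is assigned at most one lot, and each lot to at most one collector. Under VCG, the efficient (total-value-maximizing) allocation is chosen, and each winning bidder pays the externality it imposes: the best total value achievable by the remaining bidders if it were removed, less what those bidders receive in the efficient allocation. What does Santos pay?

Efficient allocation: Santos→Lot A ($166), Ivanova→Lot E ($167), Costa→Lot D ($73); total welfare W = $406.
Santos receives Lot A at value $166, so the others get W − 166 = $240.
Without Santos: best allocation of the remaining 2 bidders over all 3 lots is Ivanova→Lot E ($167), Costa→Lot A ($115), total $282.
VCG payment = (others' best without Santos) − (others' welfare with Santos) = 282 − 240 = $42.

Santos pays $42.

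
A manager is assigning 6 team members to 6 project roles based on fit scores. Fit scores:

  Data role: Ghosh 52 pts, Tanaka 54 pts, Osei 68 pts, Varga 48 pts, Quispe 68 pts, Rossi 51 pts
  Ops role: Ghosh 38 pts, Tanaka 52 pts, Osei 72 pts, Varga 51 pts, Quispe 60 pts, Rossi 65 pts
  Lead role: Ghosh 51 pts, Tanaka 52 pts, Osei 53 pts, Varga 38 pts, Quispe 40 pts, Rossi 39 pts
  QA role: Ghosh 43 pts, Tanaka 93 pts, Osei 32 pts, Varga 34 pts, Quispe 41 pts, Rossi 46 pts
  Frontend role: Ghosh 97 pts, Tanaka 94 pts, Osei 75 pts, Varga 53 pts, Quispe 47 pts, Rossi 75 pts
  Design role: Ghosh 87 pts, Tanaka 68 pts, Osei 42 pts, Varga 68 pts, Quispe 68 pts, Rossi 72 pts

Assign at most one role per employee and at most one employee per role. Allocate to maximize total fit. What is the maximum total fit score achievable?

Maximum total: 444 pts

Optimal: Ghosh→Frontend role (97 pts), Tanaka→QA role (93 pts), Osei→Lead role (53 pts), Varga→Design role (68 pts), Quispe→Data role (68 pts), Rossi→Ops role (65 pts) — total 97+93+53+68+68+65 = 444 pts.
Max-entry greedy (repeatedly take the single best remaining cell) gives 440 pts, worse by 4.
Next-best assignment: Ghosh→Frontend role, Tanaka→QA role, Osei→Ops role, Varga→Lead role, Quispe→Data role, Rossi→Design role = 440 pts.
Swapping Tanaka↔Osei (Tanaka→Lead role 52 pts, Osei→QA role 32 pts) loses 62.
Checked against all permutations: 444 pts is optimal.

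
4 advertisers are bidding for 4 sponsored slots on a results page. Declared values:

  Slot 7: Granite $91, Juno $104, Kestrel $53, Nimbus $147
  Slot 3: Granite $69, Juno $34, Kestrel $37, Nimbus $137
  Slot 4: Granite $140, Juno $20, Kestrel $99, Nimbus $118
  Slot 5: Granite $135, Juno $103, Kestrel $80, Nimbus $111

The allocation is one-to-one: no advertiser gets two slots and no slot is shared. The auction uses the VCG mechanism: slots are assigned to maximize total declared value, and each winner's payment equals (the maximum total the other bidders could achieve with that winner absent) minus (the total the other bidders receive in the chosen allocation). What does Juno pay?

Juno pays $10.

Efficient allocation: Granite→Slot 5 ($135), Juno→Slot 7 ($104), Kestrel→Slot 4 ($99), Nimbus→Slot 3 ($137); total welfare W = $475.
Juno receives Slot 7 at value $104, so the others get W − 104 = $371.
Without Juno: best allocation of the remaining 3 bidders over all 4 slots is Granite→Slot 5 ($135), Kestrel→Slot 4 ($99), Nimbus→Slot 7 ($147), total $381.
VCG payment = (others' best without Juno) − (others' welfare with Juno) = 381 − 371 = $10.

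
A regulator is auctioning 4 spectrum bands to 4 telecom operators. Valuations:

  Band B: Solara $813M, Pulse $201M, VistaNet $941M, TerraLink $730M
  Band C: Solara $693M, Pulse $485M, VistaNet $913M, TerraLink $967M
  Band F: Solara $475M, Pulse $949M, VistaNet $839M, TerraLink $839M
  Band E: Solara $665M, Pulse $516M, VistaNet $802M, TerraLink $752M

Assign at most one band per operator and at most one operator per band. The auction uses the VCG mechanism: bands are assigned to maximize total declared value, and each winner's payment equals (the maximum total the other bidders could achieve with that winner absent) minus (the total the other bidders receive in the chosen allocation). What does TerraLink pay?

Efficient allocation: Solara→Band B ($813M), Pulse→Band F ($949M), VistaNet→Band E ($802M), TerraLink→Band C ($967M); total welfare W = $3531M.
TerraLink receives Band C at value $967M, so the others get W − 967 = $2564M.
Without TerraLink: best allocation of the remaining 3 bidders over all 4 bands is Solara→Band B ($813M), Pulse→Band F ($949M), VistaNet→Band C ($913M), total $2675M.
VCG payment = (others' best without TerraLink) − (others' welfare with TerraLink) = 2675 − 2564 = $111M.

TerraLink pays $111M.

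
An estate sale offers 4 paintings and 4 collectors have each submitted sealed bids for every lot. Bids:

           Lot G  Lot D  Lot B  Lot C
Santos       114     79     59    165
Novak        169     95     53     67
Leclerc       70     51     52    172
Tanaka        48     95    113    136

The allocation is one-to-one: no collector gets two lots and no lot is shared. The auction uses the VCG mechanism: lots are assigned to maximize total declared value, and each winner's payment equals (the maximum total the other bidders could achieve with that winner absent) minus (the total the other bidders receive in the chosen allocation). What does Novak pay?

Efficient allocation: Santos→Lot D ($79), Novak→Lot G ($169), Leclerc→Lot C ($172), Tanaka→Lot B ($113); total welfare W = $533.
Novak receives Lot G at value $169, so the others get W − 169 = $364.
Without Novak: best allocation of the remaining 3 bidders over all 4 lots is Santos→Lot G ($114), Leclerc→Lot C ($172), Tanaka→Lot B ($113), total $399.
VCG payment = (others' best without Novak) − (others' welfare with Novak) = 399 − 364 = $35.

Novak pays $35.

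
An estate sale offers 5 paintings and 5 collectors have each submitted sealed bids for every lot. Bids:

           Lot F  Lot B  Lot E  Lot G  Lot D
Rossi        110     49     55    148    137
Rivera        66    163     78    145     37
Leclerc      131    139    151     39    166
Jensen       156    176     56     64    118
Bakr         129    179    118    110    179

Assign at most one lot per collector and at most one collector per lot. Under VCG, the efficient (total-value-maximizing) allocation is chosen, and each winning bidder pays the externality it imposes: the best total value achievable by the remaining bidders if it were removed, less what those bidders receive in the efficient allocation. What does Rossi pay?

Efficient allocation: Rossi→Lot G ($148), Rivera→Lot B ($163), Leclerc→Lot E ($151), Jensen→Lot F ($156), Bakr→Lot D ($179); total welfare W = $797.
Rossi receives Lot G at value $148, so the others get W − 148 = $649.
Without Rossi: best allocation of the remaining 4 bidders over all 5 lots is Rivera→Lot G ($145), Leclerc→Lot E ($151), Jensen→Lot B ($176), Bakr→Lot D ($179), total $651.
VCG payment = (others' best without Rossi) − (others' welfare with Rossi) = 651 − 649 = $2.

Rossi pays $2.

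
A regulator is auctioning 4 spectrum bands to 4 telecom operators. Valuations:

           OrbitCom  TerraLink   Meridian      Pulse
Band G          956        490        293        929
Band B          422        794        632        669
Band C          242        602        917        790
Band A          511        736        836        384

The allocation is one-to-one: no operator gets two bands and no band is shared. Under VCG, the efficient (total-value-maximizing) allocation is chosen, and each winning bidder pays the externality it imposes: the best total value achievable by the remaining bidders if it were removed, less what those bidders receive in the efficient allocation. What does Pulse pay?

Efficient allocation: OrbitCom→Band G ($956M), TerraLink→Band B ($794M), Meridian→Band A ($836M), Pulse→Band C ($790M); total welfare W = $3376M.
Pulse receives Band C at value $790M, so the others get W − 790 = $2586M.
Without Pulse: best allocation of the remaining 3 bidders over all 4 bands is OrbitCom→Band G ($956M), TerraLink→Band B ($794M), Meridian→Band C ($917M), total $2667M.
VCG payment = (others' best without Pulse) − (others' welfare with Pulse) = 2667 − 2586 = $81M.

Pulse pays $81M.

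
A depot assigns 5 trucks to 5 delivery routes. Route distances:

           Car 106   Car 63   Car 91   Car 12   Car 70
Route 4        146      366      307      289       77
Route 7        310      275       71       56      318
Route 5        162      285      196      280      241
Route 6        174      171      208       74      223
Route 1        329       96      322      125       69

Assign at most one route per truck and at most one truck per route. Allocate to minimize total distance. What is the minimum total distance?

Minimum total: 480 km

Optimal: Car 106→Route 5 (162 km), Car 63→Route 1 (96 km), Car 91→Route 7 (71 km), Car 12→Route 6 (74 km), Car 70→Route 4 (77 km) — total 162+96+71+74+77 = 480 km.
Column-greedy (each route in turn goes to its cheapest remaining truck) gives 788 km, worse by 308.
No other one-to-one assignment undercuts 480 km.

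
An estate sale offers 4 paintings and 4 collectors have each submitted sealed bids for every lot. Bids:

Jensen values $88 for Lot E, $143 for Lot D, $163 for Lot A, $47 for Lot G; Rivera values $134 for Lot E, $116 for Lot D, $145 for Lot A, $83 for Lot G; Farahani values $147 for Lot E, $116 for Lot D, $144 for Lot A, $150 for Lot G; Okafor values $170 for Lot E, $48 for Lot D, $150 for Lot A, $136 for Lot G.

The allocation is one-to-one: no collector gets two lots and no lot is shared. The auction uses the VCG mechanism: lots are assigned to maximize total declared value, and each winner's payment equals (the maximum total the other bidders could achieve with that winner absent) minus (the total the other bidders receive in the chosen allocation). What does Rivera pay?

Rivera pays $20.

Efficient allocation: Jensen→Lot D ($143), Rivera→Lot A ($145), Farahani→Lot G ($150), Okafor→Lot E ($170); total welfare W = $608.
Rivera receives Lot A at value $145, so the others get W − 145 = $463.
Without Rivera: best allocation of the remaining 3 bidders over all 4 lots is Jensen→Lot A ($163), Farahani→Lot G ($150), Okafor→Lot E ($170), total $483.
VCG payment = (others' best without Rivera) − (others' welfare with Rivera) = 483 − 463 = $20.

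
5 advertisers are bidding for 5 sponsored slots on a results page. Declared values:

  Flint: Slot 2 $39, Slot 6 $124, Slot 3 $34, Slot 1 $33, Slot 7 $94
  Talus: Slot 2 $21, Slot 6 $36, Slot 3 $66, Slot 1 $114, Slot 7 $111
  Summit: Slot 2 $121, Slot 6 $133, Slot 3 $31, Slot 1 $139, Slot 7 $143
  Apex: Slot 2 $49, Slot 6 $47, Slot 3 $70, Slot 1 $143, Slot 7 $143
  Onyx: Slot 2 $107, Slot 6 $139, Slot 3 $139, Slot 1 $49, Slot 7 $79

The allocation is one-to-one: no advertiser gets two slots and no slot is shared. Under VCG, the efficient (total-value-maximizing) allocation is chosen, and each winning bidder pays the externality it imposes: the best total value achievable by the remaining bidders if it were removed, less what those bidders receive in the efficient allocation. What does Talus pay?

Talus pays $22.

Efficient allocation: Flint→Slot 6 ($124), Talus→Slot 1 ($114), Summit→Slot 2 ($121), Apex→Slot 7 ($143), Onyx→Slot 3 ($139); total welfare W = $641.
Talus receives Slot 1 at value $114, so the others get W − 114 = $527.
Without Talus: best allocation of the remaining 4 bidders over all 5 slots is Flint→Slot 6 ($124), Summit→Slot 7 ($143), Apex→Slot 1 ($143), Onyx→Slot 3 ($139), total $549.
VCG payment = (others' best without Talus) − (others' welfare with Talus) = 549 − 527 = $22.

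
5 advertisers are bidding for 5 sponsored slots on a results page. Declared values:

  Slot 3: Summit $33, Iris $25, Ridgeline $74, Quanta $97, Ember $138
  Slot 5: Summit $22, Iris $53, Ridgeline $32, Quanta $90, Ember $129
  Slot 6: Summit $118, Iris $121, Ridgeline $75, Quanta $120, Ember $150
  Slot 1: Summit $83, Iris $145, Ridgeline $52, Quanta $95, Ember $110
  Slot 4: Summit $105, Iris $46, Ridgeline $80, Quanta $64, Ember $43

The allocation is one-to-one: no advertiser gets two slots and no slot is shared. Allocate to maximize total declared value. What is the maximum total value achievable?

Optimal: Summit→Slot 4 ($105), Iris→Slot 1 ($145), Ridgeline→Slot 3 ($74), Quanta→Slot 6 ($120), Ember→Slot 5 ($129) — total 105+145+74+120+129 = $573.
Column-greedy (each slot in turn goes to its best remaining advertiser) gives $512, worse by 61.
Next-best assignment: Summit→Slot 6, Iris→Slot 1, Ridgeline→Slot 4, Quanta→Slot 5, Ember→Slot 3 = $571.

Max total: $573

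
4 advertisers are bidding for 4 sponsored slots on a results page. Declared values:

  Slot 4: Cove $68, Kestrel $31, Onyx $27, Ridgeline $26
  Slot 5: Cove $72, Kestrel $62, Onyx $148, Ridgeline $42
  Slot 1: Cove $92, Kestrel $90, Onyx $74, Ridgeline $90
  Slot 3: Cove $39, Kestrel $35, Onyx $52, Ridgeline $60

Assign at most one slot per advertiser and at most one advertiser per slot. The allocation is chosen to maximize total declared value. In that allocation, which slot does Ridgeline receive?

Ridgeline receives Slot 3.

Optimal: Cove→Slot 4 ($68), Kestrel→Slot 1 ($90), Onyx→Slot 5 ($148), Ridgeline→Slot 3 ($60) — total 68+90+148+60 = $366.
Max-entry greedy (repeatedly take the single best remaining cell) gives $331, worse by 35.
Checked against all permutations: $366 is optimal.
Ridgeline's own top slot is Slot 1 ($90), but forcing Ridgeline→Slot 1 and reassigning the rest optimally gives only $341 — worse by 25.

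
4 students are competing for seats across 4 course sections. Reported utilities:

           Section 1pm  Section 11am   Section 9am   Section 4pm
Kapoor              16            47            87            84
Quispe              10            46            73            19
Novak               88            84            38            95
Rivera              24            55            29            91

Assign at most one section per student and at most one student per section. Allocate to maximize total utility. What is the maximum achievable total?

Max total: 312 points

Treat this as an assignment problem: match each student to one section.
Optimal: Kapoor→Section 9am (87 points), Quispe→Section 11am (46 points), Novak→Section 1pm (88 points), Rivera→Section 4pm (91 points) — total 87+46+88+91 = 312 points.
Column-greedy (each section in turn goes to its best remaining student) gives 249 points, worse by 63.
No other one-to-one assignment exceeds 312 points.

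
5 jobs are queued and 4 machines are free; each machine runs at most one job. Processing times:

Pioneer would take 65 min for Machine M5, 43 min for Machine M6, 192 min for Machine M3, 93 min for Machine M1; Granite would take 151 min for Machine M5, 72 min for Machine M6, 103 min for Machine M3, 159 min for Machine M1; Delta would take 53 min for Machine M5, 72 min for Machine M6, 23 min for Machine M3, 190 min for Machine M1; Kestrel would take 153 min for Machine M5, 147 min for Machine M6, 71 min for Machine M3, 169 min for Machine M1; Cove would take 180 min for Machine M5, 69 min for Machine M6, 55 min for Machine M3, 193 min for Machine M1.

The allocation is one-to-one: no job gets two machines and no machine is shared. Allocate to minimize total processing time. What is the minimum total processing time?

Min total: 273 min

Optimal: Delta→Machine M5 (53 min), Granite→Machine M6 (72 min), Cove→Machine M3 (55 min), Pioneer→Machine M1 (93 min) — total 53+72+55+93 = 273 min.
Column-greedy (each machine in turn goes to its cheapest remaining job) gives 310 min, worse by 37.
Next-best assignment: Delta→Machine M5, Cove→Machine M6, Kestrel→Machine M3, Pioneer→Machine M1 = 286 min.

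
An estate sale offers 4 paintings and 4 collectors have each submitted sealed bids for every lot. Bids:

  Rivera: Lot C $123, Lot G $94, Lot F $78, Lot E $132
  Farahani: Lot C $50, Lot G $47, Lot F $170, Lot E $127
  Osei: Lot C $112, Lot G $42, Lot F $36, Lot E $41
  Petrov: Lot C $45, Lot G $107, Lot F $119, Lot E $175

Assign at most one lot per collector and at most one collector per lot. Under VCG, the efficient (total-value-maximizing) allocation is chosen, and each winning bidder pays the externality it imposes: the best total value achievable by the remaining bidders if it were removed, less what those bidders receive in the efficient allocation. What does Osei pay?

Osei pays $29.

Efficient allocation: Rivera→Lot G ($94), Farahani→Lot F ($170), Osei→Lot C ($112), Petrov→Lot E ($175); total welfare W = $551.
Osei receives Lot C at value $112, so the others get W − 112 = $439.
Without Osei: best allocation of the remaining 3 bidders over all 4 lots is Rivera→Lot C ($123), Farahani→Lot F ($170), Petrov→Lot E ($175), total $468.
VCG payment = (others' best without Osei) − (others' welfare with Osei) = 468 − 439 = $29.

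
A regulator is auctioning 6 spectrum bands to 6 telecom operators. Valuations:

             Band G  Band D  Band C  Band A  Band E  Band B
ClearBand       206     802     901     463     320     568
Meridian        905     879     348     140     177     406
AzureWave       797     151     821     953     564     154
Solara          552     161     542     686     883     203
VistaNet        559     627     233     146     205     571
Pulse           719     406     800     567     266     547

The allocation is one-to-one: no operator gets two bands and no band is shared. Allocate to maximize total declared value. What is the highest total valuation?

Max total: $4914M

This is the linear assignment problem.
Optimal: ClearBand→Band D ($802M), Meridian→Band G ($905M), AzureWave→Band A ($953M), Solara→Band E ($883M), VistaNet→Band B ($571M), Pulse→Band C ($800M) — total 802+905+953+883+571+800 = $4914M.
Column-greedy (each band in turn goes to its best remaining operator) gives $4051M, worse by 863.
Next-best assignment: ClearBand→Band C, Meridian→Band D, AzureWave→Band A, Solara→Band E, VistaNet→Band B, Pulse→Band G = $4906M.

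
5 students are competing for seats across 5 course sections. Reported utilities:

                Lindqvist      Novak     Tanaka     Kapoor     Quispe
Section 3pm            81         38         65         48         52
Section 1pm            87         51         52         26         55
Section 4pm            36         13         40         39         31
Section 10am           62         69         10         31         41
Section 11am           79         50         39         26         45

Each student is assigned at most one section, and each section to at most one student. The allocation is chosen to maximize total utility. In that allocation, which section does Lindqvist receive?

Lindqvist receives Section 11am.

Optimal: Lindqvist→Section 11am (79 points), Novak→Section 10am (69 points), Tanaka→Section 3pm (65 points), Kapoor→Section 4pm (39 points), Quispe→Section 1pm (55 points) — total 79+69+65+39+55 = 307 points.
Row-greedy (each student in turn takes its best remaining section) gives 305 points, worse by 2.
Lindqvist's own top section is Section 1pm (87 points), but forcing Lindqvist→Section 1pm and reassigning the rest optimally gives only 305 points — worse by 2.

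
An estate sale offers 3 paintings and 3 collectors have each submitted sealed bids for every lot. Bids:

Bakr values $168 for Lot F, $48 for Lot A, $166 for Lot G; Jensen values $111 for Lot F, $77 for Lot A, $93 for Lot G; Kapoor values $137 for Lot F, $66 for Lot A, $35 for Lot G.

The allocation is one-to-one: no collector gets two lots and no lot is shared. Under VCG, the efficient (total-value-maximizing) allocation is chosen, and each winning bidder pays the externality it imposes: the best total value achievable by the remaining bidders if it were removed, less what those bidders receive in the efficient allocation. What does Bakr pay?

Efficient allocation: Bakr→Lot G ($166), Jensen→Lot A ($77), Kapoor→Lot F ($137); total welfare W = $380.
Bakr receives Lot G at value $166, so the others get W − 166 = $214.
Without Bakr: best allocation of the remaining 2 bidders over all 3 lots is Jensen→Lot G ($93), Kapoor→Lot F ($137), total $230.
VCG payment = (others' best without Bakr) − (others' welfare with Bakr) = 230 − 214 = $16.

Bakr pays $16.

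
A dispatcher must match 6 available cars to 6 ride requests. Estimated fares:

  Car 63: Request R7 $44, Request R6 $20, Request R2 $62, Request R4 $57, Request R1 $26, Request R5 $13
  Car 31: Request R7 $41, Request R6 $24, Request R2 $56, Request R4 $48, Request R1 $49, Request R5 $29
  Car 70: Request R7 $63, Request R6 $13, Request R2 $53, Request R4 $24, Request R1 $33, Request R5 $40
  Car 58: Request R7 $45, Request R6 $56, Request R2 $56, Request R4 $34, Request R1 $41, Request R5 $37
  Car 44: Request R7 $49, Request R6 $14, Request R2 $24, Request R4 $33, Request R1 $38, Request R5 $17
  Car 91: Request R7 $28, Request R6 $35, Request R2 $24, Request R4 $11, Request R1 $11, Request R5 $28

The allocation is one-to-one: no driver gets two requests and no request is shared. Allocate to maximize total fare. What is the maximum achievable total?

Maximum total: $298

This is a one-to-one assignment (maximum-weight bipartite matching).
Optimal: Car 63→Request R4 ($57), Car 31→Request R2 ($56), Car 70→Request R7 ($63), Car 58→Request R6 ($56), Car 44→Request R1 ($38), Car 91→Request R5 ($28) — total 57+56+63+56+38+28 = $298.
Max-entry greedy (repeatedly take the single best remaining cell) gives $291, worse by 7.
Next-best assignment: Car 63→Request R2, Car 31→Request R4, Car 70→Request R7, Car 58→Request R6, Car 44→Request R1, Car 91→Request R5 = $295.
Swapping Car 91↔Car 63 (Car 91→Request R4 $11, Car 63→Request R5 $13) loses 61.
Checked against all permutations: $298 is optimal.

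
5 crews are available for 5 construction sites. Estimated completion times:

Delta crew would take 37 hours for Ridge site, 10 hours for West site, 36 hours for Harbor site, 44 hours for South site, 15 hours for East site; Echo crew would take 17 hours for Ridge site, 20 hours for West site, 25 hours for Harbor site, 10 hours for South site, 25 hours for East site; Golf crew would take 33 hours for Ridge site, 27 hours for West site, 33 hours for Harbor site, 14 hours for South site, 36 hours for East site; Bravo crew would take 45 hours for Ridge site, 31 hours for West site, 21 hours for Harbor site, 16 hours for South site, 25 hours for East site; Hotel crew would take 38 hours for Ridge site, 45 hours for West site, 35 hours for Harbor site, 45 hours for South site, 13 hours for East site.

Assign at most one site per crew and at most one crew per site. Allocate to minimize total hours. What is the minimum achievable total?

This is the linear assignment problem.
Optimal: Delta crew→West site (10 hours), Echo crew→Ridge site (17 hours), Golf crew→South site (14 hours), Bravo crew→Harbor site (21 hours), Hotel crew→East site (13 hours) — total 10+17+14+21+13 = 75 hours.
Row-greedy (each crew in turn takes its cheapest remaining site) gives 87 hours, worse by 12.
Next-best assignment: Delta crew→West site, Echo crew→South site, Golf crew→Ridge site, Bravo crew→Harbor site, Hotel crew→East site = 87 hours.

Min total: 75 hours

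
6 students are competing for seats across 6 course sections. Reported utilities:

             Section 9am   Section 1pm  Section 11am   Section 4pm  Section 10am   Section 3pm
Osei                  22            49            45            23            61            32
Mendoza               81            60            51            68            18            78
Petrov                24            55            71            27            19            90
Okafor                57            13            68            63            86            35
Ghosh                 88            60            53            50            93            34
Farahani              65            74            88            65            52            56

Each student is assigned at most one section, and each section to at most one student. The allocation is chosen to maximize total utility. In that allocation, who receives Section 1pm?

This is the linear assignment problem.
Optimal: Osei→Section 1pm (49 points), Mendoza→Section 4pm (68 points), Petrov→Section 3pm (90 points), Okafor→Section 10am (86 points), Ghosh→Section 9am (88 points), Farahani→Section 11am (88 points) — total 49+68+90+86+88+88 = 469 points.
Max-entry greedy (repeatedly take the single best remaining cell) gives 464 points, worse by 5.
Every other assignment is strictly worse.
Osei's own top section is Section 10am (61 points), but forcing Osei→Section 10am and reassigning the rest optimally gives only 450 points — worse by 19.

Osei receives Section 1pm.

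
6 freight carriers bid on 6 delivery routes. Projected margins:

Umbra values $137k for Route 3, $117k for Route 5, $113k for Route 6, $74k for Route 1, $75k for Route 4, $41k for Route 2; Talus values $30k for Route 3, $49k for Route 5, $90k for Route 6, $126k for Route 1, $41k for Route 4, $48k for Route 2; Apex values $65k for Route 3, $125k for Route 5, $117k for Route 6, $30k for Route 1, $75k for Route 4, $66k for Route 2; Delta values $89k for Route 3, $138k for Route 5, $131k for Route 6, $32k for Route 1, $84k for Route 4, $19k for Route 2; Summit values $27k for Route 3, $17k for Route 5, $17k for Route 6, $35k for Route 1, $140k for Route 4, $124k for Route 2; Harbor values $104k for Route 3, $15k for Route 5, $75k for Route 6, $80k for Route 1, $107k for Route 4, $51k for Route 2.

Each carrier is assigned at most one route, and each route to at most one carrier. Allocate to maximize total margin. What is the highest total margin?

Maximum total: $750k

This is the linear assignment problem.
Optimal: Umbra→Route 3 ($137k), Talus→Route 1 ($126k), Apex→Route 5 ($125k), Delta→Route 6 ($131k), Summit→Route 2 ($124k), Harbor→Route 4 ($107k) — total 137+126+125+131+124+107 = $750k.
Row-greedy (each carrier in turn takes its best remaining route) gives $710k, worse by 40.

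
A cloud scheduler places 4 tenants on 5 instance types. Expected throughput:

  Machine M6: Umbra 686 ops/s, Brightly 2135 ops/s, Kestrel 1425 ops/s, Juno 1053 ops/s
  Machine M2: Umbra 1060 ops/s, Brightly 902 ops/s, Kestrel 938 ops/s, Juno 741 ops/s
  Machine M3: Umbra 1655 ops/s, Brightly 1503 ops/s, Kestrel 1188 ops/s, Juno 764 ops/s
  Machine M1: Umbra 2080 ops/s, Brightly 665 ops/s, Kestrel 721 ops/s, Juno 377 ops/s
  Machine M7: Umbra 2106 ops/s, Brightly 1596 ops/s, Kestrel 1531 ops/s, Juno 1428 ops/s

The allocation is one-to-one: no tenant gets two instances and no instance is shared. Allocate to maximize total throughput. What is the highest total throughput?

Max total: 6831 ops/s

This is the linear assignment problem.
Optimal: Umbra→Machine M1 (2080 ops/s), Brightly→Machine M6 (2135 ops/s), Kestrel→Machine M3 (1188 ops/s), Juno→Machine M7 (1428 ops/s) — total 2080+2135+1188+1428 = 6831 ops/s.
Max-entry greedy (repeatedly take the single best remaining cell) gives 6170 ops/s, worse by 661.
Next-best assignment: Umbra→Machine M1, Brightly→Machine M6, Kestrel→Machine M2, Juno→Machine M7 = 6581 ops/s.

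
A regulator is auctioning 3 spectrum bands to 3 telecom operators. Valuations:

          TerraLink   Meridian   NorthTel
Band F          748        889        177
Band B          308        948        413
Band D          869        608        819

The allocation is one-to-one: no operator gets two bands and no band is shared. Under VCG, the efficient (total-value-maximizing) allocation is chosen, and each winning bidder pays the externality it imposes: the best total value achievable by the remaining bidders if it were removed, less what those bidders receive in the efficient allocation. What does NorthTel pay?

Efficient allocation: TerraLink→Band F ($748M), Meridian→Band B ($948M), NorthTel→Band D ($819M); total welfare W = $2515M.
NorthTel receives Band D at value $819M, so the others get W − 819 = $1696M.
Without NorthTel: best allocation of the remaining 2 bidders over all 3 bands is TerraLink→Band D ($869M), Meridian→Band B ($948M), total $1817M.
VCG payment = (others' best without NorthTel) − (others' welfare with NorthTel) = 1817 − 1696 = $121M.

NorthTel pays $121M.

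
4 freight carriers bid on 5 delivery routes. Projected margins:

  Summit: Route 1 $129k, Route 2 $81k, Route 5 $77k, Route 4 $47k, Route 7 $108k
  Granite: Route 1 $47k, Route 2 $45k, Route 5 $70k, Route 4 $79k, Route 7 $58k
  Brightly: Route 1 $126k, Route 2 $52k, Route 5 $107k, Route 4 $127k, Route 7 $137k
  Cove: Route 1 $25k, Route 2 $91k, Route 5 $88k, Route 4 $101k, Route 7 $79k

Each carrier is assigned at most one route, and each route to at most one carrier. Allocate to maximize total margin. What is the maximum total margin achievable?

Optimal: Summit→Route 1 ($129k), Granite→Route 5 ($70k), Brightly→Route 7 ($137k), Cove→Route 4 ($101k) — total 129+70+137+101 = $437k.
Row-greedy (each carrier in turn takes its best remaining route) gives $436k, worse by 1.
Swapping Granite↔Summit (Granite→Route 1 $47k, Summit→Route 5 $77k) loses 75.

Max total: $437k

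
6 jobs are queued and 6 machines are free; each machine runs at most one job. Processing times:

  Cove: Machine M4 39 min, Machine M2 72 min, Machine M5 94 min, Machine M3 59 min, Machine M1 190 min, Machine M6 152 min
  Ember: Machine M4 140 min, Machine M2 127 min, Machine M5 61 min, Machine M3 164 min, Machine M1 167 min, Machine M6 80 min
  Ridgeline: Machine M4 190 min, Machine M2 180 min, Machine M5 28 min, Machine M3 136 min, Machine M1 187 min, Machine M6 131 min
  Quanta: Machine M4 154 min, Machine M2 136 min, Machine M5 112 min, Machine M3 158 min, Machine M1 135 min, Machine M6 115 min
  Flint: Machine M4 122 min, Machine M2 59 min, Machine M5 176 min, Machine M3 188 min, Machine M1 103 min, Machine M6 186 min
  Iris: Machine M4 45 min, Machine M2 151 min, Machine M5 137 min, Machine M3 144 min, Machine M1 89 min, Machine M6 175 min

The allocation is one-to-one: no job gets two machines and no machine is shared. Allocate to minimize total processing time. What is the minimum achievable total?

Min total: 406 min

Optimal: Cove→Machine M3 (59 min), Ember→Machine M6 (80 min), Ridgeline→Machine M5 (28 min), Quanta→Machine M1 (135 min), Flint→Machine M2 (59 min), Iris→Machine M4 (45 min) — total 59+80+28+135+59+45 = 406 min.
Row-greedy (each job in turn takes its cheapest remaining machine) gives 569 min, worse by 163.
No other one-to-one assignment undercuts 406 min.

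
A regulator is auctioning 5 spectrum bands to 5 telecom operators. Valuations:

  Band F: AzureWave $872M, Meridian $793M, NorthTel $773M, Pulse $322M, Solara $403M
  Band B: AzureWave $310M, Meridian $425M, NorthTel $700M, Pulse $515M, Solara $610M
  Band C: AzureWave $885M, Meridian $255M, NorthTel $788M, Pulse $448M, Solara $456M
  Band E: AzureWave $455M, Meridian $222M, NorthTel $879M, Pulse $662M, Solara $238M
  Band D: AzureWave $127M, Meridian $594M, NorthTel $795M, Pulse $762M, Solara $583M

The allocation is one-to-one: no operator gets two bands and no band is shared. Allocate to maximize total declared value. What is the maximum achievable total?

Optimal: AzureWave→Band C ($885M), Meridian→Band F ($793M), NorthTel→Band E ($879M), Pulse→Band D ($762M), Solara→Band B ($610M) — total 885+793+879+762+610 = $3929M.
Column-greedy (each band in turn goes to its best remaining operator) gives $3284M, worse by 645.

Maximum total: $3929M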